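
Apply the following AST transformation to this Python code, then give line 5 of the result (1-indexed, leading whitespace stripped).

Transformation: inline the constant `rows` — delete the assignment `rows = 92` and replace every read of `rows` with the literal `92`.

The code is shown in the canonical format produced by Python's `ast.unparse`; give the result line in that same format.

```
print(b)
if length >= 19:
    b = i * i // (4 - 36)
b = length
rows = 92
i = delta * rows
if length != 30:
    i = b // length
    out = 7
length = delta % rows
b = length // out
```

Transformed code:
print(b)
if length >= 19:
    b = i * i // (4 - 36)
b = length
i = delta * 92
if length != 30:
    i = b // length
    out = 7
length = delta % 92
b = length // out

i = delta * 92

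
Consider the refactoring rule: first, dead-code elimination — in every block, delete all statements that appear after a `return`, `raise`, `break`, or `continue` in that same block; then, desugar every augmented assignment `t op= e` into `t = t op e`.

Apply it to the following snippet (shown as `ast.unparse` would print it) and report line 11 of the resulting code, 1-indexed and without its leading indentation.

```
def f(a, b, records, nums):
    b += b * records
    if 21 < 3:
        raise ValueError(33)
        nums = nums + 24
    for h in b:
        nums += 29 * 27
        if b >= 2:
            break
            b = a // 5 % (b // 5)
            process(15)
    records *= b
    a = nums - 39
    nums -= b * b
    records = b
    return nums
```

Transformed code:
def f(a, b, records, nums):
    b = b + b * records
    if 21 < 3:
        raise ValueError(33)
    for h in b:
        nums = nums + 29 * 27
        if b >= 2:
            break
    records = records * b
    a = nums - 39
    nums = nums - b * b
    records = b
    return nums

nums = nums - b * b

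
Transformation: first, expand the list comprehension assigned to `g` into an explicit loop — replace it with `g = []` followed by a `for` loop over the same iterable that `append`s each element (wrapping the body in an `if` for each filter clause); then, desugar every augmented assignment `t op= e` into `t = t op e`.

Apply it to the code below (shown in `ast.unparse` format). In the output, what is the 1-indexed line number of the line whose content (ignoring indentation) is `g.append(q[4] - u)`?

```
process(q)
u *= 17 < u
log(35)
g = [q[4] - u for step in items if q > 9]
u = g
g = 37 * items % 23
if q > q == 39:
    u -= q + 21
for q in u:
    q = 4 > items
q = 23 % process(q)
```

7

Transformed code:
process(q)
u = u * (17 < u)
log(35)
g = []
for step in items:
    if q > 9:
        g.append(q[4] - u)
u = g
g = 37 * items % 23
if q > q == 39:
    u = u - (q + 21)
for q in u:
    q = 4 > items
q = 23 % process(q)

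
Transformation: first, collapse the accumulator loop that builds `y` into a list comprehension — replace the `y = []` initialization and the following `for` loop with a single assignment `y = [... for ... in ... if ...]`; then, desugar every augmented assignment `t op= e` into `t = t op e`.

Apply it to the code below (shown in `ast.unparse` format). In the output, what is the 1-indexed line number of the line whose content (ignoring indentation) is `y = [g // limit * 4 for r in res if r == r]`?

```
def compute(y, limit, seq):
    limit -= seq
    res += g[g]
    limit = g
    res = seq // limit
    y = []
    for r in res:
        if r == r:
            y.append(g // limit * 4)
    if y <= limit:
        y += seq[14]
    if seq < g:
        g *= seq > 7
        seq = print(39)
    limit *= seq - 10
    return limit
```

6

Transformed code:
def compute(y, limit, seq):
    limit = limit - seq
    res = res + g[g]
    limit = g
    res = seq // limit
    y = [g // limit * 4 for r in res if r == r]
    if y <= limit:
        y = y + seq[14]
    if seq < g:
        g = g * (seq > 7)
        seq = print(39)
    limit = limit * (seq - 10)
    return limit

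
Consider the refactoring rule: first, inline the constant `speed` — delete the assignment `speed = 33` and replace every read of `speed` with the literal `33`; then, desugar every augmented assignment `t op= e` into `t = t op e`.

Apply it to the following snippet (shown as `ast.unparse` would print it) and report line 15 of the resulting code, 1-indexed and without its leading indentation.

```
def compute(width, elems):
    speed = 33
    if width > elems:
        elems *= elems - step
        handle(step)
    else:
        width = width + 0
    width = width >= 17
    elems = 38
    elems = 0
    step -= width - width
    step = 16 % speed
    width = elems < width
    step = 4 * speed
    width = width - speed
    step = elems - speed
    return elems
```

step = elems - 33

Transformed code:
def compute(width, elems):
    if width > elems:
        elems = elems * (elems - step)
        handle(step)
    else:
        width = width + 0
    width = width >= 17
    elems = 38
    elems = 0
    step = step - (width - width)
    step = 16 % 33
    width = elems < width
    step = 4 * 33
    width = width - 33
    step = elems - 33
    return elems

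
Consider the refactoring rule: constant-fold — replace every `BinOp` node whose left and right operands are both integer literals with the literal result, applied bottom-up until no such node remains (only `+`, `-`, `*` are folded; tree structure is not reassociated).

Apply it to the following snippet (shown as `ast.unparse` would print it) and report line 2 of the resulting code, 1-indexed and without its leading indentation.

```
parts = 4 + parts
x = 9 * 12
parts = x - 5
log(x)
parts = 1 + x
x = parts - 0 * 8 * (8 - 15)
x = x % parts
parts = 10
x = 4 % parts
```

x = 108

Transformed code:
parts = 4 + parts
x = 108
parts = x - 5
log(x)
parts = 1 + x
x = parts - 0
x = x % parts
parts = 10
x = 4 % parts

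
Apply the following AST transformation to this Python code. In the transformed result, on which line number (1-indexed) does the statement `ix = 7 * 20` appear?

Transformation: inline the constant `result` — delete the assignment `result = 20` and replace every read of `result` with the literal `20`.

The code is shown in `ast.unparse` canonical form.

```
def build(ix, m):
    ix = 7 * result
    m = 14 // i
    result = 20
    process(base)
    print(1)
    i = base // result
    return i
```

Transformed code:
def build(ix, m):
    ix = 7 * 20
    m = 14 // i
    process(base)
    print(1)
    i = base // 20
    return i

2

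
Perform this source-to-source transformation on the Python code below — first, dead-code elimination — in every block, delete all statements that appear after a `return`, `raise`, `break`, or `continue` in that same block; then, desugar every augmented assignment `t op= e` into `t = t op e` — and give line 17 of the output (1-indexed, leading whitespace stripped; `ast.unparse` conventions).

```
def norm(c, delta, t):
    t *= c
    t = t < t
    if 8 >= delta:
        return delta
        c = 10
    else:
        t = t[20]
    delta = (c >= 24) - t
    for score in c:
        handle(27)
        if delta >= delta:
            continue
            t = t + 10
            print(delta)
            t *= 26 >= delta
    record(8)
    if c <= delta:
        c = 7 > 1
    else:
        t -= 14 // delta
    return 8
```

t = t - 14 // delta

Transformed code:
def norm(c, delta, t):
    t = t * c
    t = t < t
    if 8 >= delta:
        return delta
    else:
        t = t[20]
    delta = (c >= 24) - t
    for score in c:
        handle(27)
        if delta >= delta:
            continue
    record(8)
    if c <= delta:
        c = 7 > 1
    else:
        t = t - 14 // delta
    return 8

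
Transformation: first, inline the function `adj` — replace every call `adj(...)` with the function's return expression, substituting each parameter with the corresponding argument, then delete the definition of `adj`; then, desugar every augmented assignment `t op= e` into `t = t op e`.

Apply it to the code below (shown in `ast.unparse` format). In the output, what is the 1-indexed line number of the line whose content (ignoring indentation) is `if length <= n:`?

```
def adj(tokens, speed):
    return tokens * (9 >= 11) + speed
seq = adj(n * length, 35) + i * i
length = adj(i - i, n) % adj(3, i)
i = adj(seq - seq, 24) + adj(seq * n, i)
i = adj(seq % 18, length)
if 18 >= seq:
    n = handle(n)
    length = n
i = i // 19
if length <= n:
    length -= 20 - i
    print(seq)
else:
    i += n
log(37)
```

Transformed code:
seq = n * length * (9 >= 11) + 35 + i * i
length = ((i - i) * (9 >= 11) + n) % (3 * (9 >= 11) + i)
i = (seq - seq) * (9 >= 11) + 24 + (seq * n * (9 >= 11) + i)
i = seq % 18 * (9 >= 11) + length
if 18 >= seq:
    n = handle(n)
    length = n
i = i // 19
if length <= n:
    length = length - (20 - i)
    print(seq)
else:
    i = i + n
log(37)

9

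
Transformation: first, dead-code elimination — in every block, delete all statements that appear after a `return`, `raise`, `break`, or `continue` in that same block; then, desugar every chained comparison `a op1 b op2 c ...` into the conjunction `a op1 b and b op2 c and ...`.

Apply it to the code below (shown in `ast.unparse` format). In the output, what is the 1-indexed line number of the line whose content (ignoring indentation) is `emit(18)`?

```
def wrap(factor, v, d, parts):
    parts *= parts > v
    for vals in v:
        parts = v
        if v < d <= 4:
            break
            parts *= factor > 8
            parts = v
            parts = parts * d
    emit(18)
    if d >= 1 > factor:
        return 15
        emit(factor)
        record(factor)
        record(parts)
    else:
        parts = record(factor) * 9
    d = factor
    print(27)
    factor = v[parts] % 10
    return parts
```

Transformed code:
def wrap(factor, v, d, parts):
    parts *= parts > v
    for vals in v:
        parts = v
        if v < d and d <= 4:
            break
    emit(18)
    if d >= 1 and 1 > factor:
        return 15
    else:
        parts = record(factor) * 9
    d = factor
    print(27)
    factor = v[parts] % 10
    return parts

7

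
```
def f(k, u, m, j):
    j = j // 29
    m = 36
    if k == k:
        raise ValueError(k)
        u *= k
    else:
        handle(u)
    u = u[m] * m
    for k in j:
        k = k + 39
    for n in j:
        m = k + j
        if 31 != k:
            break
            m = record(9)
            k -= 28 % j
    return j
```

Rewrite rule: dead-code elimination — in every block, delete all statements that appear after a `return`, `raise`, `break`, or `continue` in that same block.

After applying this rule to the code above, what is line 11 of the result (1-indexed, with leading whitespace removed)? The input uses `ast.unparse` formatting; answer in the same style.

for n in j:

Transformed code:
def f(k, u, m, j):
    j = j // 29
    m = 36
    if k == k:
        raise ValueError(k)
    else:
        handle(u)
    u = u[m] * m
    for k in j:
        k = k + 39
    for n in j:
        m = k + j
        if 31 != k:
            break
    return j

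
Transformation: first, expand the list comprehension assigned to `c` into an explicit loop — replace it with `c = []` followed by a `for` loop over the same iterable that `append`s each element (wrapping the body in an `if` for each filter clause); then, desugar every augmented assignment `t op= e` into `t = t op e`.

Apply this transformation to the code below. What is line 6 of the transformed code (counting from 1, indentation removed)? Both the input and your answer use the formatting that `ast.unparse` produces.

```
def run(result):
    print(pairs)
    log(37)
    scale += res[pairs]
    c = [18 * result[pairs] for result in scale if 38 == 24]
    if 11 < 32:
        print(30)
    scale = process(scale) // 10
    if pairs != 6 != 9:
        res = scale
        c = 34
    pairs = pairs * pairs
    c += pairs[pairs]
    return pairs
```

Transformed code:
def run(result):
    print(pairs)
    log(37)
    scale = scale + res[pairs]
    c = []
    for result in scale:
        if 38 == 24:
            c.append(18 * result[pairs])
    if 11 < 32:
        print(30)
    scale = process(scale) // 10
    if pairs != 6 != 9:
        res = scale
        c = 34
    pairs = pairs * pairs
    c = c + pairs[pairs]
    return pairs

for result in scale:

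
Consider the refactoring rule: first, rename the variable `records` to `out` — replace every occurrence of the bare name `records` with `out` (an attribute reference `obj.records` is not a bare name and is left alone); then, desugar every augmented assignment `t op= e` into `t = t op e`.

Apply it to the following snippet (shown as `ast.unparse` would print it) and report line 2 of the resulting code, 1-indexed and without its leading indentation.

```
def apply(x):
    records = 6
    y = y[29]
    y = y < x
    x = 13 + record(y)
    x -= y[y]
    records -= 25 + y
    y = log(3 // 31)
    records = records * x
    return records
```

Transformed code:
def apply(x):
    out = 6
    y = y[29]
    y = y < x
    x = 13 + record(y)
    x = x - y[y]
    out = out - (25 + y)
    y = log(3 // 31)
    out = out * x
    return out

out = 6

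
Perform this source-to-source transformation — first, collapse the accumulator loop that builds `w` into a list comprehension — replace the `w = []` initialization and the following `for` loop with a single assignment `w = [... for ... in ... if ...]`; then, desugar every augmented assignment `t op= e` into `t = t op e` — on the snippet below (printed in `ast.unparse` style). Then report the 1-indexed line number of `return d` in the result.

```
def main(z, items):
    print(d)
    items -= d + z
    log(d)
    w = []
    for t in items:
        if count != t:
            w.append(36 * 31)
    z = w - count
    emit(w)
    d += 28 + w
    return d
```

Transformed code:
def main(z, items):
    print(d)
    items = items - (d + z)
    log(d)
    w = [36 * 31 for t in items if count != t]
    z = w - count
    emit(w)
    d = d + (28 + w)
    return d

9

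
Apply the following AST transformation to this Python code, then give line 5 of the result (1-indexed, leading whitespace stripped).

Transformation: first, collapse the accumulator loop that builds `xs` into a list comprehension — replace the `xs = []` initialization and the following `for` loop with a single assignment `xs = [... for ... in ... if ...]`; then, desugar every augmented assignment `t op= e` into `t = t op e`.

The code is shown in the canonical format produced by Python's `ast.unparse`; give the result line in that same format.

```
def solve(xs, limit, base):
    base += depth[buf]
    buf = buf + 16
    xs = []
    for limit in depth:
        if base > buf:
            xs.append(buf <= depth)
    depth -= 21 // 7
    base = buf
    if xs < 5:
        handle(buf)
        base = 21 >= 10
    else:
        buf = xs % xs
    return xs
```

depth = depth - 21 // 7

Transformed code:
def solve(xs, limit, base):
    base = base + depth[buf]
    buf = buf + 16
    xs = [buf <= depth for limit in depth if base > buf]
    depth = depth - 21 // 7
    base = buf
    if xs < 5:
        handle(buf)
        base = 21 >= 10
    else:
        buf = xs % xs
    return xs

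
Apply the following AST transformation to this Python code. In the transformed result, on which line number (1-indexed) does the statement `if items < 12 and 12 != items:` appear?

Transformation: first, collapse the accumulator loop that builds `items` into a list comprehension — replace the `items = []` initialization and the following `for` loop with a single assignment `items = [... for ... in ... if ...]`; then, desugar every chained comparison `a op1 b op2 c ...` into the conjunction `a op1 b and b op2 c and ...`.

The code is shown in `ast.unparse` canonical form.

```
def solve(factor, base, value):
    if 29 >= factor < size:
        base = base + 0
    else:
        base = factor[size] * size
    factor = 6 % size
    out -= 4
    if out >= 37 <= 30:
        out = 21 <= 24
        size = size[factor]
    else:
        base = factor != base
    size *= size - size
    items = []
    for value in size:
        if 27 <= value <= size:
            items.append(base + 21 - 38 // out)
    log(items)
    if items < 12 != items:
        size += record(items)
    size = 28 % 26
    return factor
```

Transformed code:
def solve(factor, base, value):
    if 29 >= factor and factor < size:
        base = base + 0
    else:
        base = factor[size] * size
    factor = 6 % size
    out -= 4
    if out >= 37 and 37 <= 30:
        out = 21 <= 24
        size = size[factor]
    else:
        base = factor != base
    size *= size - size
    items = [base + 21 - 38 // out for value in size if 27 <= value and value <= size]
    log(items)
    if items < 12 and 12 != items:
        size += record(items)
    size = 28 % 26
    return factor

16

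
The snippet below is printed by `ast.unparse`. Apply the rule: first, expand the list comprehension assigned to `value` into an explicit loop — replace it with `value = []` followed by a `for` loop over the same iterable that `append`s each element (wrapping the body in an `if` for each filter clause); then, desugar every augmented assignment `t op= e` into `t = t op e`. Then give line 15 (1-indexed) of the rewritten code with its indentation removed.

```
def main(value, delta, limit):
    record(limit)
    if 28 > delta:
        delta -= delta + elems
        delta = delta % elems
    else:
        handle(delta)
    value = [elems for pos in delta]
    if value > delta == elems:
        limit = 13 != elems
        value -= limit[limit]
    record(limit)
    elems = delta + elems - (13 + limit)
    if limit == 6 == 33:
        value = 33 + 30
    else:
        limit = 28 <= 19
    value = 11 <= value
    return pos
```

elems = delta + elems - (13 + limit)

Transformed code:
def main(value, delta, limit):
    record(limit)
    if 28 > delta:
        delta = delta - (delta + elems)
        delta = delta % elems
    else:
        handle(delta)
    value = []
    for pos in delta:
        value.append(elems)
    if value > delta == elems:
        limit = 13 != elems
        value = value - limit[limit]
    record(limit)
    elems = delta + elems - (13 + limit)
    if limit == 6 == 33:
        value = 33 + 30
    else:
        limit = 28 <= 19
    value = 11 <= value
    return pos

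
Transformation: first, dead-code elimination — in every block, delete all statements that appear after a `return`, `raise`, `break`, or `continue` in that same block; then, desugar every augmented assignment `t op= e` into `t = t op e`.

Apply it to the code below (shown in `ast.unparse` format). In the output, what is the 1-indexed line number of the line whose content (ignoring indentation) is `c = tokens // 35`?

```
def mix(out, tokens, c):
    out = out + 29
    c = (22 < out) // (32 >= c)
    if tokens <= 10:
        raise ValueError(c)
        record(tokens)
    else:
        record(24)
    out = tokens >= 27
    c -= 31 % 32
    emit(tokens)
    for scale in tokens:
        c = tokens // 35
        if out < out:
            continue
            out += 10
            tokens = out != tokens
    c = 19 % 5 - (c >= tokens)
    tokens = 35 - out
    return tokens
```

Transformed code:
def mix(out, tokens, c):
    out = out + 29
    c = (22 < out) // (32 >= c)
    if tokens <= 10:
        raise ValueError(c)
    else:
        record(24)
    out = tokens >= 27
    c = c - 31 % 32
    emit(tokens)
    for scale in tokens:
        c = tokens // 35
        if out < out:
            continue
    c = 19 % 5 - (c >= tokens)
    tokens = 35 - out
    return tokens

12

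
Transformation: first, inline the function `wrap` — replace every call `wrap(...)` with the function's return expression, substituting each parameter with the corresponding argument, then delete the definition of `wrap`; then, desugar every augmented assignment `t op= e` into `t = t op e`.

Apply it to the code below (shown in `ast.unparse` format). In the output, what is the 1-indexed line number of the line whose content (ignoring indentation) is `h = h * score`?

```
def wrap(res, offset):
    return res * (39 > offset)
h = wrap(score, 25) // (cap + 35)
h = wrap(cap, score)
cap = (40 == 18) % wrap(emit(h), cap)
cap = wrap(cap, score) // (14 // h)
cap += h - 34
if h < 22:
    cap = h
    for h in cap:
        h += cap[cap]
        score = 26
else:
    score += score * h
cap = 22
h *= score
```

14

Transformed code:
h = score * (39 > 25) // (cap + 35)
h = cap * (39 > score)
cap = (40 == 18) % (emit(h) * (39 > cap))
cap = cap * (39 > score) // (14 // h)
cap = cap + (h - 34)
if h < 22:
    cap = h
    for h in cap:
        h = h + cap[cap]
        score = 26
else:
    score = score + score * h
cap = 22
h = h * score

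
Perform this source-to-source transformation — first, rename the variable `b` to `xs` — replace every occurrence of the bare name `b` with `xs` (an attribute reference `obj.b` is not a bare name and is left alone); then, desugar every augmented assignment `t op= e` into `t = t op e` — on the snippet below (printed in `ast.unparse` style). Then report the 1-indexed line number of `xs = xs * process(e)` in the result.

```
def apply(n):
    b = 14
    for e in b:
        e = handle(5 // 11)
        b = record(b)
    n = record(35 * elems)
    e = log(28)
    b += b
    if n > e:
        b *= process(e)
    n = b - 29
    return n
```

10

Transformed code:
def apply(n):
    xs = 14
    for e in xs:
        e = handle(5 // 11)
        xs = record(xs)
    n = record(35 * elems)
    e = log(28)
    xs = xs + xs
    if n > e:
        xs = xs * process(e)
    n = xs - 29
    return n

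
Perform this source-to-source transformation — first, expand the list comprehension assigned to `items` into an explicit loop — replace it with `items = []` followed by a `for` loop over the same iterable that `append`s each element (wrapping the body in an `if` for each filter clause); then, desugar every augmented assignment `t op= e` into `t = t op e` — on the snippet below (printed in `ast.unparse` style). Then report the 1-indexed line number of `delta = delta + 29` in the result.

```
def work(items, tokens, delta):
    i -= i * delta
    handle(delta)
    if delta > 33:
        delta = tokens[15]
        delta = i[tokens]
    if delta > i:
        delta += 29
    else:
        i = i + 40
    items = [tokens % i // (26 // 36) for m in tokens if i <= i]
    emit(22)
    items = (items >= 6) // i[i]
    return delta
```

Transformed code:
def work(items, tokens, delta):
    i = i - i * delta
    handle(delta)
    if delta > 33:
        delta = tokens[15]
        delta = i[tokens]
    if delta > i:
        delta = delta + 29
    else:
        i = i + 40
    items = []
    for m in tokens:
        if i <= i:
            items.append(tokens % i // (26 // 36))
    emit(22)
    items = (items >= 6) // i[i]
    return delta

8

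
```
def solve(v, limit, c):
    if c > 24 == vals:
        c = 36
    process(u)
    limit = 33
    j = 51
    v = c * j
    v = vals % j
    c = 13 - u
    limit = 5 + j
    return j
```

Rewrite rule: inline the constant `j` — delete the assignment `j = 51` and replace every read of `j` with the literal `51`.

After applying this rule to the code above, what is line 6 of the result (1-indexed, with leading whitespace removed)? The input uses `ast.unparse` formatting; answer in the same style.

v = c * 51

Transformed code:
def solve(v, limit, c):
    if c > 24 == vals:
        c = 36
    process(u)
    limit = 33
    v = c * 51
    v = vals % 51
    c = 13 - u
    limit = 5 + 51
    return 51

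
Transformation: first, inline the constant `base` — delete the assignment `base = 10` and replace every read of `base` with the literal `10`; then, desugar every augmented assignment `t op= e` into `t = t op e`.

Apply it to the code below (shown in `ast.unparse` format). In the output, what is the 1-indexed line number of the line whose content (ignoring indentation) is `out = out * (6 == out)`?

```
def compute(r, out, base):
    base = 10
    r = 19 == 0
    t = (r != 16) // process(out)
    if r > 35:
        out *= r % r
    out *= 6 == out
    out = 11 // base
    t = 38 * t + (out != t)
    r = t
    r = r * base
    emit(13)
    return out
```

6

Transformed code:
def compute(r, out, base):
    r = 19 == 0
    t = (r != 16) // process(out)
    if r > 35:
        out = out * (r % r)
    out = out * (6 == out)
    out = 11 // 10
    t = 38 * t + (out != t)
    r = t
    r = r * 10
    emit(13)
    return out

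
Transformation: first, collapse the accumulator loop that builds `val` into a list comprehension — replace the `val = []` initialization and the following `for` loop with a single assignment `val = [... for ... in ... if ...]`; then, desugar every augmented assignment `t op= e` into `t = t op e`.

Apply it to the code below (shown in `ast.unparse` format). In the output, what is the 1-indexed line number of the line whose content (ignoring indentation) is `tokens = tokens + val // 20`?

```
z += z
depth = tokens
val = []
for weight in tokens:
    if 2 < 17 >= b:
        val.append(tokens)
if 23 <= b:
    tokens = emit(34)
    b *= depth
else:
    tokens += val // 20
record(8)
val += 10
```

8

Transformed code:
z = z + z
depth = tokens
val = [tokens for weight in tokens if 2 < 17 >= b]
if 23 <= b:
    tokens = emit(34)
    b = b * depth
else:
    tokens = tokens + val // 20
record(8)
val = val + 10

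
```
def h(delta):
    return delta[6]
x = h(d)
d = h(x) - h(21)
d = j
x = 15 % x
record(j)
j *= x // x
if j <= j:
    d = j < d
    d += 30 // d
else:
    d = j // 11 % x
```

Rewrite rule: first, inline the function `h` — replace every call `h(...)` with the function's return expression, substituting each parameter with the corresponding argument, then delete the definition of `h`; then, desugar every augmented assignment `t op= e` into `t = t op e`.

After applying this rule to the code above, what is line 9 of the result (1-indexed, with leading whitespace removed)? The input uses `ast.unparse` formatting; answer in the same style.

Transformed code:
x = d[6]
d = x[6] - 21[6]
d = j
x = 15 % x
record(j)
j = j * (x // x)
if j <= j:
    d = j < d
    d = d + 30 // d
else:
    d = j // 11 % x

d = d + 30 // d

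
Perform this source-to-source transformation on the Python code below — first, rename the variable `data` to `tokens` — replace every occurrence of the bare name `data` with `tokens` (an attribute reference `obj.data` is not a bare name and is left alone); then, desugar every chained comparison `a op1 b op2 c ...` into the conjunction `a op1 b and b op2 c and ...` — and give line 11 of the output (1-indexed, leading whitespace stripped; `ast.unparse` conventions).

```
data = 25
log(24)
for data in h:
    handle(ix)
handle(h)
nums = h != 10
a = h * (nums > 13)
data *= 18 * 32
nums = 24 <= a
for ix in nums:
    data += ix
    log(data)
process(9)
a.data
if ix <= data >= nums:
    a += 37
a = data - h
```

Transformed code:
tokens = 25
log(24)
for tokens in h:
    handle(ix)
handle(h)
nums = h != 10
a = h * (nums > 13)
tokens *= 18 * 32
nums = 24 <= a
for ix in nums:
    tokens += ix
    log(tokens)
process(9)
a.data
if ix <= tokens and tokens >= nums:
    a += 37
a = tokens - h

tokens += ix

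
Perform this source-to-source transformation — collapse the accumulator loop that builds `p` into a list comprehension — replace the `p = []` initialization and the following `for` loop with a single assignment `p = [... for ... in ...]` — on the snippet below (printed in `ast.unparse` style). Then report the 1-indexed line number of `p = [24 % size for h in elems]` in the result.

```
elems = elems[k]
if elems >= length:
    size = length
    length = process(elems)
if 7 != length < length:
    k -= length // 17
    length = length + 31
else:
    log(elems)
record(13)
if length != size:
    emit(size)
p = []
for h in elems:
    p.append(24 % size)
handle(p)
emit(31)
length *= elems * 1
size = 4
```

13

Transformed code:
elems = elems[k]
if elems >= length:
    size = length
    length = process(elems)
if 7 != length < length:
    k -= length // 17
    length = length + 31
else:
    log(elems)
record(13)
if length != size:
    emit(size)
p = [24 % size for h in elems]
handle(p)
emit(31)
length *= elems * 1
size = 4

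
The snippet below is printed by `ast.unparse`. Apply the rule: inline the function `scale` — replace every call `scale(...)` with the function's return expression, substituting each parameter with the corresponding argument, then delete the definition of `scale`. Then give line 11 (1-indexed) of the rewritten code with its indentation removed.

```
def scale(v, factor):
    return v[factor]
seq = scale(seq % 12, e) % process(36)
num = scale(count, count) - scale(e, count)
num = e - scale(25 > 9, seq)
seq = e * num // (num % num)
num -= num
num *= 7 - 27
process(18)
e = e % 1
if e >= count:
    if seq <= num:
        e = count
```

e = count

Transformed code:
seq = (seq % 12)[e] % process(36)
num = count[count] - e[count]
num = e - (25 > 9)[seq]
seq = e * num // (num % num)
num -= num
num *= 7 - 27
process(18)
e = e % 1
if e >= count:
    if seq <= num:
        e = count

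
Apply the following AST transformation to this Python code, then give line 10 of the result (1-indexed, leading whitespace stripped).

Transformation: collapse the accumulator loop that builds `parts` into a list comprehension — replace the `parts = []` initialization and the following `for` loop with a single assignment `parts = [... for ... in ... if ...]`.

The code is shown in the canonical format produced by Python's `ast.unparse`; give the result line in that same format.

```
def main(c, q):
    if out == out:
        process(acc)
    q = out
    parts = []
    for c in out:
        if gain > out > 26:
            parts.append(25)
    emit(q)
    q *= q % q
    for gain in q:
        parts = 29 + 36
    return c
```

return c

Transformed code:
def main(c, q):
    if out == out:
        process(acc)
    q = out
    parts = [25 for c in out if gain > out > 26]
    emit(q)
    q *= q % q
    for gain in q:
        parts = 29 + 36
    return c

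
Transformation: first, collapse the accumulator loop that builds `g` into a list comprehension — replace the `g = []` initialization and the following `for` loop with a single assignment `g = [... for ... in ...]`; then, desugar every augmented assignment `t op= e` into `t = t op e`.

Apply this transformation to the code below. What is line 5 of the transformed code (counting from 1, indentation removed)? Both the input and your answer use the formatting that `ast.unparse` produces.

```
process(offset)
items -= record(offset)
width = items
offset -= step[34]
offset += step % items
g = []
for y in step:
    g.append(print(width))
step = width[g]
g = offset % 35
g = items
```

Transformed code:
process(offset)
items = items - record(offset)
width = items
offset = offset - step[34]
offset = offset + step % items
g = [print(width) for y in step]
step = width[g]
g = offset % 35
g = items

offset = offset + step % items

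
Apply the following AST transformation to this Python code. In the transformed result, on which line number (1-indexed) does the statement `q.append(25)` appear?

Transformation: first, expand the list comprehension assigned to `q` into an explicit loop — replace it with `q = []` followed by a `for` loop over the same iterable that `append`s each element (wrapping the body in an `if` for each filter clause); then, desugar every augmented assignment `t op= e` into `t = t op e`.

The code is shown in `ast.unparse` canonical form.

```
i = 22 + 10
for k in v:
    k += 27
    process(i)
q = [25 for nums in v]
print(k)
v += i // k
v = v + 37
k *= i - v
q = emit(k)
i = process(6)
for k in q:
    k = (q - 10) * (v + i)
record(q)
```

7

Transformed code:
i = 22 + 10
for k in v:
    k = k + 27
    process(i)
q = []
for nums in v:
    q.append(25)
print(k)
v = v + i // k
v = v + 37
k = k * (i - v)
q = emit(k)
i = process(6)
for k in q:
    k = (q - 10) * (v + i)
record(q)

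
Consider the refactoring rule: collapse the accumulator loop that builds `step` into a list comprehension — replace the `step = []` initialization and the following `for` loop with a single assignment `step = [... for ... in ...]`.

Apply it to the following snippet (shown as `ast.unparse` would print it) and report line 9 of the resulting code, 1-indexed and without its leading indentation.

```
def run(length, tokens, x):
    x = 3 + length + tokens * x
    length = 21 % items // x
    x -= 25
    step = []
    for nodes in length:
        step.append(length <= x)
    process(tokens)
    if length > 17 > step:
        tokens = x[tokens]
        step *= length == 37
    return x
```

Transformed code:
def run(length, tokens, x):
    x = 3 + length + tokens * x
    length = 21 % items // x
    x -= 25
    step = [length <= x for nodes in length]
    process(tokens)
    if length > 17 > step:
        tokens = x[tokens]
        step *= length == 37
    return x

step *= length == 37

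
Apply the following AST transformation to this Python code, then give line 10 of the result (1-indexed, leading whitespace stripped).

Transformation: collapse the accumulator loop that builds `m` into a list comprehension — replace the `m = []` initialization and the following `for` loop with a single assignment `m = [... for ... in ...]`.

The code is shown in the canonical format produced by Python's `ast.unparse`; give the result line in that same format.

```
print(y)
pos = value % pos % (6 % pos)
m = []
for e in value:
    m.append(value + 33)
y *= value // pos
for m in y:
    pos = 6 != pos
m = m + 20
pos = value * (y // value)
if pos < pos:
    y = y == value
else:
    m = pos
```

Transformed code:
print(y)
pos = value % pos % (6 % pos)
m = [value + 33 for e in value]
y *= value // pos
for m in y:
    pos = 6 != pos
m = m + 20
pos = value * (y // value)
if pos < pos:
    y = y == value
else:
    m = pos

y = y == value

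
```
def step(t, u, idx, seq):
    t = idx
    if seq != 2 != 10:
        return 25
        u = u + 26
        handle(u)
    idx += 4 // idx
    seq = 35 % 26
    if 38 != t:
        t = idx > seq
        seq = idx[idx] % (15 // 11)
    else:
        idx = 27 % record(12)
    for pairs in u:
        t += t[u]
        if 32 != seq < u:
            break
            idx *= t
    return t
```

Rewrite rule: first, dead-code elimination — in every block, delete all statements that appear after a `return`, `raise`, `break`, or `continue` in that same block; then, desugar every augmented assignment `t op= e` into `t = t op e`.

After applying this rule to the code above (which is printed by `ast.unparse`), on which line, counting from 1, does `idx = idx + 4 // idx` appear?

5

Transformed code:
def step(t, u, idx, seq):
    t = idx
    if seq != 2 != 10:
        return 25
    idx = idx + 4 // idx
    seq = 35 % 26
    if 38 != t:
        t = idx > seq
        seq = idx[idx] % (15 // 11)
    else:
        idx = 27 % record(12)
    for pairs in u:
        t = t + t[u]
        if 32 != seq < u:
            break
    return t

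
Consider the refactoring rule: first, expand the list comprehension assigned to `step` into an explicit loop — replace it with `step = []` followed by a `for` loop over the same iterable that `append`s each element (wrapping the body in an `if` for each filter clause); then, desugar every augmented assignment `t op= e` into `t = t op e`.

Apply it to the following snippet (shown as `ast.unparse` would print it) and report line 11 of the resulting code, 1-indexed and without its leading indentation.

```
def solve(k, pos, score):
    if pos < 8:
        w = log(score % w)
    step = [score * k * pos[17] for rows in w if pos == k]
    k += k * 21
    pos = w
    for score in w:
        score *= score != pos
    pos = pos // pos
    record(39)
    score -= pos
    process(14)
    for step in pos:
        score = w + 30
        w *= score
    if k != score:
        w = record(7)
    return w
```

Transformed code:
def solve(k, pos, score):
    if pos < 8:
        w = log(score % w)
    step = []
    for rows in w:
        if pos == k:
            step.append(score * k * pos[17])
    k = k + k * 21
    pos = w
    for score in w:
        score = score * (score != pos)
    pos = pos // pos
    record(39)
    score = score - pos
    process(14)
    for step in pos:
        score = w + 30
        w = w * score
    if k != score:
        w = record(7)
    return w

score = score * (score != pos)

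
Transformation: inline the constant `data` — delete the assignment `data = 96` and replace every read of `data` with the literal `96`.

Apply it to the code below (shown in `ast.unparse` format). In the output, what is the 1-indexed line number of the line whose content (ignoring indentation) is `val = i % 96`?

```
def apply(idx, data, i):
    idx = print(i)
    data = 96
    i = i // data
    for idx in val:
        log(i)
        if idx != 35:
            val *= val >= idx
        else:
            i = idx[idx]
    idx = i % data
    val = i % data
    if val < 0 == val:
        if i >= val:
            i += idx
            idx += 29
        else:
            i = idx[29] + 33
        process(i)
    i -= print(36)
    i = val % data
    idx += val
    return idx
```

11

Transformed code:
def apply(idx, data, i):
    idx = print(i)
    i = i // 96
    for idx in val:
        log(i)
        if idx != 35:
            val *= val >= idx
        else:
            i = idx[idx]
    idx = i % 96
    val = i % 96
    if val < 0 == val:
        if i >= val:
            i += idx
            idx += 29
        else:
            i = idx[29] + 33
        process(i)
    i -= print(36)
    i = val % 96
    idx += val
    return idx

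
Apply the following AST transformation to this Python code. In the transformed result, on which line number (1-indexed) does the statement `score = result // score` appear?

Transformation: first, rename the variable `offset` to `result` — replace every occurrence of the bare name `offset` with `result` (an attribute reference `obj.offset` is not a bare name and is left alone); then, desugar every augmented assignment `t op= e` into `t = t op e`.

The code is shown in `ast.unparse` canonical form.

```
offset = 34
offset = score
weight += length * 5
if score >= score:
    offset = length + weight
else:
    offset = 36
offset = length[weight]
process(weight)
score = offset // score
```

Transformed code:
result = 34
result = score
weight = weight + length * 5
if score >= score:
    result = length + weight
else:
    result = 36
result = length[weight]
process(weight)
score = result // score

10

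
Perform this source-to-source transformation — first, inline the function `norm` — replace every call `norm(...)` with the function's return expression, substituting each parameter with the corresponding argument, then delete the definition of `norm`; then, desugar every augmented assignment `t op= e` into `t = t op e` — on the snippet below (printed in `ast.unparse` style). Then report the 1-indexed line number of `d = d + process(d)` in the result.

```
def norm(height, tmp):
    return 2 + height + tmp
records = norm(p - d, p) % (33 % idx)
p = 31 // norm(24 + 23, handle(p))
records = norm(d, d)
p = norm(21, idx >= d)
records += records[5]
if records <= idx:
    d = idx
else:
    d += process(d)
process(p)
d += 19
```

Transformed code:
records = (2 + (p - d) + p) % (33 % idx)
p = 31 // (2 + (24 + 23) + handle(p))
records = 2 + d + d
p = 2 + 21 + (idx >= d)
records = records + records[5]
if records <= idx:
    d = idx
else:
    d = d + process(d)
process(p)
d = d + 19

9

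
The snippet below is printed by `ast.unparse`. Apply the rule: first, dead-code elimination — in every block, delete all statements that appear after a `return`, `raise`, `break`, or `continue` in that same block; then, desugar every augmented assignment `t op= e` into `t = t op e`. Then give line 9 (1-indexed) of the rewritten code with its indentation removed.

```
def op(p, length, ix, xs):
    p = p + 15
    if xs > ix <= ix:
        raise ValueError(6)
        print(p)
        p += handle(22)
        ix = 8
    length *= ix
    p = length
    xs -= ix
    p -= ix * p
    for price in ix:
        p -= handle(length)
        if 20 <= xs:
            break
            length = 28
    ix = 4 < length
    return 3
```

Transformed code:
def op(p, length, ix, xs):
    p = p + 15
    if xs > ix <= ix:
        raise ValueError(6)
    length = length * ix
    p = length
    xs = xs - ix
    p = p - ix * p
    for price in ix:
        p = p - handle(length)
        if 20 <= xs:
            break
    ix = 4 < length
    return 3

for price in ix: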